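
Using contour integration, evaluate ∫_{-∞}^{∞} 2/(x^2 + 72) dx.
Let f(z) = 2/(z^2 + 72). The denominator has no real zeros and deg Q - deg P = 2 ≥ 2, so the integral of f over the upper semicircle |z| = R tends to 0 as R → ∞. Closing the contour in the upper half-plane,
  ∫_{-∞}^{∞} f(x) dx = 2πi · Σ Res(f, z_k)  over the poles with Im z_k > 0.

Zeros of the denominator: z^2 + 72 = 0 gives z = ±6*sqrt(2)*I.
Upper half-plane: z = 6*sqrt(2)*I (simple).

Each pole is a simple zero of Q(z) = z^2 + 72, so Res(f, z₀) = P(z₀)/Q'(z₀) with P(z) = 2, Q'(z) = 2*z:
  Res(f, 6*sqrt(2)*I) = (2)/(12*sqrt(2)*I) = -sqrt(2)*I/12

∫_{-∞}^{∞} f(x) dx = 2πi · (-sqrt(2)*I/12) = sqrt(2)*pi/6

Final answer: sqrt(2)*pi/6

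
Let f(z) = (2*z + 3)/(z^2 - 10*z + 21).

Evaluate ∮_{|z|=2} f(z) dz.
0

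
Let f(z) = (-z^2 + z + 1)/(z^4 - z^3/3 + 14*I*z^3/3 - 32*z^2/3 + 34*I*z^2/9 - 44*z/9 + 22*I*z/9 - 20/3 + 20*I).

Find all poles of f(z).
The singularities of f are the zeros of the denominator. Factoring,
  z^4 - z^3/3 + 14*I*z^3/3 - 32*z^2/3 + 34*I*z^2/9 - 44*z/9 + 22*I*z/9 - 20/3 + 20*I = (z + 2 + 2*I/3)*(z + 1 + 2*I)*(z - 3 + 3*I)*(z - 1/3 - I)
so the candidates are z = -2 - 2*I/3, z = -1 - 2*I, z = 3 - 3*I, z = 1/3 + I.

Check the numerator P(z) = -z^2 + z + 1 at each one:
  P(-2 - 2*I/3) = -41/9 - 10*I/3 ≠ 0, so z = -2 - 2*I/3 is a (simple) pole.
  P(-1 - 2*I) = 3 - 6*I ≠ 0, so z = -1 - 2*I is a (simple) pole.
  P(3 - 3*I) = 4 + 15*I ≠ 0, so z = 3 - 3*I is a (simple) pole.
  P(1/3 + I) = 20/9 + I/3 ≠ 0, so z = 1/3 + I is a (simple) pole.

Poles of f: {-2 - 2*I/3, -1 - 2*I, 1/3 + I, 3 - 3*I}

Final answer: {-2 - 2*I/3, -1 - 2*I, 1/3 + I, 3 - 3*I}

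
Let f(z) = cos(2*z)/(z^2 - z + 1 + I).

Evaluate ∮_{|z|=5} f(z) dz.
By the residue theorem, ∮_C f(z) dz = 2πi · (sum of the residues of f at the poles inside |z| = 5).

The denominator factors as (z - 1 + I)*(z - I), so the singularities of f are simple poles at z = 1 - I, z = I.
  |1 - I|² = 2 < 25 = 5², so this pole is inside the contour.
  |I|² = 1 < 25 = 5², so this pole is inside the contour.

With P(z) = cos(2*z) and Q(z) = z^2 - z + 1 + I, each pole is simple, so Res(f, z₀) = P(z₀)/Q'(z₀) with Q'(z) = 2*z - 1.
  Res(f, 1 - I) = P(1 - I)/Q'(1 - I) = (cos(2 - 2*I))/(1 - 2*I) = (1/5 + 2*I/5)*cos(2 - 2*I)
  Res(f, I) = P(I)/Q'(I) = (cosh(2))/(-1 + 2*I) = (-1/5 - 2*I/5)*cosh(2)

Sum of residues inside C: (-1/5 - 2*I/5)*cosh(2) + (1/5 + 2*I/5)*cos(2 - 2*I)
∮_C f(z) dz = 2πi · ((-1/5 - 2*I/5)*cosh(2) + (1/5 + 2*I/5)*cos(2 - 2*I)) = pi*(-4/5 + 2*I/5)*cos(2 - 2*I) + pi*(4/5 - 2*I/5)*cosh(2)

Final answer: pi*(-4/5 + 2*I/5)*cos(2 - 2*I) + pi*(4/5 - 2*I/5)*cosh(2)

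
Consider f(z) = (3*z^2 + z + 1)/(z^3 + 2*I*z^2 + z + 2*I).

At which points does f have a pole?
The singularities of f are the zeros of the denominator. Factoring,
  z^3 + 2*I*z^2 + z + 2*I = (z - I)*(z + 2*I)*(z + I)
so the candidates are z = I, z = -2*I, z = -I.

Check the numerator P(z) = 3*z^2 + z + 1 at each one:
  P(I) = -2 + I ≠ 0, so z = I is a (simple) pole.
  P(-2*I) = -11 - 2*I ≠ 0, so z = -2*I is a (simple) pole.
  P(-I) = -2 - I ≠ 0, so z = -I is a (simple) pole.

Poles of f: {-2*I, -I, I}

Final answer: {-2*I, -I, I}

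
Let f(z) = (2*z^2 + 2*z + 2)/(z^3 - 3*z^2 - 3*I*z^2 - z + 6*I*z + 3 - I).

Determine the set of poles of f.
The singularities of f are the zeros of the denominator. Factoring,
  z^3 - 3*z^2 - 3*I*z^2 - z + 6*I*z + 3 - I = (z - I)*(z - 1 - I)*(z - 2 - I)
so the candidates are z = I, z = 1 + I, z = 2 + I.

Check the numerator P(z) = 2*z^2 + 2*z + 2 at each one:
  P(I) = 2*I ≠ 0, so z = I is a (simple) pole.
  P(1 + I) = 4 + 6*I ≠ 0, so z = 1 + I is a (simple) pole.
  P(2 + I) = 12 + 10*I ≠ 0, so z = 2 + I is a (simple) pole.

Poles of f: {I, 1 + I, 2 + I}

Final answer: {I, 1 + I, 2 + I}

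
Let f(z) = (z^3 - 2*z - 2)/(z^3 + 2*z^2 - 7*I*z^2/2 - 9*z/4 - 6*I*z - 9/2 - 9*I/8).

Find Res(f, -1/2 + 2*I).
-33/40 + 291*I/40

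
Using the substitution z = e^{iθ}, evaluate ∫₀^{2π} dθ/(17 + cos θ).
sqrt(2)*pi/12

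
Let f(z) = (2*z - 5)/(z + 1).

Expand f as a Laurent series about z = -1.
Put w = z - (-1), i.e. z = w - 1. The denominator is w, so it suffices to rewrite the numerator in powers of w.

P(z) = 2*z - 5
P(w - 1) = -7 + 2*w

Dividing each term by w:
  f = -7/w + 2

Substituting back w = z + 1:
  f(z) = -7/(z + 1) + 2

The series is finite because the numerator is a polynomial; the negative powers form the principal part, and the coefficient of 1/(z + 1) gives Res(f, -1) = -7.

Final answer: -7/(z + 1) + 2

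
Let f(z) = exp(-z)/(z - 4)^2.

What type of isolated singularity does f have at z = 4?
pole of order 2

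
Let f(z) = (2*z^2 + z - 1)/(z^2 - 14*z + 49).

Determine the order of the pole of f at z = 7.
Factor the denominator:
  z^2 - 14*z + 49 = (z - 7)^2

The numerator P(z) = 2*z^2 + z - 1 has P(7) = 104 ≠ 0, so no factor of (z - 7) cancels.
Near z = 7 we can therefore write f(z) = g(z)/(z - 7)^2 with g analytic at 7 and g(7) ≠ 0 (g is just the numerator).

Hence z = 7 is a pole of order 2.

Final answer: 2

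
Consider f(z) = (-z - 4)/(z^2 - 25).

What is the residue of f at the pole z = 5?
Write f(z) = P(z)/Q(z) with P(z) = -z - 4 and Q(z) = z^2 - 25.
The denominator factors as Q(z) = (z - 5)*(z + 5), so z = 5 is a simple zero of Q and P is analytic there; z = 5 is therefore a simple pole and
  Res(f, z₀) = P(z₀)/Q'(z₀).

Q'(z) = 2*z, so Q'(5) = 10.
P(5) = -9.

Res(f, 5) = (-9)/(10) = -9/10

Final answer: -9/10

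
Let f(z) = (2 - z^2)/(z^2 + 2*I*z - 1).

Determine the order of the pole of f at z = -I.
Factor the denominator:
  z^2 + 2*I*z - 1 = (z + I)^2

The numerator P(z) = 2 - z^2 has P(-I) = 3 ≠ 0, so no factor of (z + I) cancels.
Near z = -I we can therefore write f(z) = g(z)/(z + I)^2 with g analytic at -I and g(-I) ≠ 0 (g is just the numerator).

Hence z = -I is a pole of order 2.

Final answer: 2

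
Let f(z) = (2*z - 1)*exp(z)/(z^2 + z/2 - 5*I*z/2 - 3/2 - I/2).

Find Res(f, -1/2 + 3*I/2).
Write f(z) = P(z)/Q(z) with P(z) = (2*z - 1)*exp(z) and Q(z) = z^2 + z/2 - 5*I*z/2 - 3/2 - I/2.
The denominator factors as Q(z) = (z - I)*(z + 1/2 - 3*I/2), so z = -1/2 + 3*I/2 is a simple zero of Q and P is analytic there; z = -1/2 + 3*I/2 is therefore a simple pole and
  Res(f, z₀) = P(z₀)/Q'(z₀).

Q'(z) = 2*z + 1/2 - 5*I/2, so Q'(-1/2 + 3*I/2) = -1/2 + I/2.
P(-1/2 + 3*I/2) = (-2 + 3*I)*exp(-1/2 + 3*I/2).

Res(f, -1/2 + 3*I/2) = ((-2 + 3*I)*exp(-1/2 + 3*I/2))/(-1/2 + I/2) = (5 - I)*exp(-1/2 + 3*I/2)

Final answer: (5 - I)*exp(-1/2 + 3*I/2)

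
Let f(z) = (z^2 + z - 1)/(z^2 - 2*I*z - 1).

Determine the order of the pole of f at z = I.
Factor the denominator:
  z^2 - 2*I*z - 1 = (z - I)^2

The numerator P(z) = z^2 + z - 1 has P(I) = -2 + I ≠ 0, so no factor of (z - I) cancels.
Near z = I we can therefore write f(z) = g(z)/(z - I)^2 with g analytic at I and g(I) ≠ 0 (g is just the numerator).

Hence z = I is a pole of order 2.

Final answer: 2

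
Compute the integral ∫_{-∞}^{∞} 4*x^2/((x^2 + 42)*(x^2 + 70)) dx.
Let f(z) = 4*z^2/((z^2 + 42)*(z^2 + 70)). The denominator has no real zeros and deg Q - deg P = 2 ≥ 2, so the integral of f over the upper semicircle |z| = R tends to 0 as R → ∞. Closing the contour in the upper half-plane,
  ∫_{-∞}^{∞} f(x) dx = 2πi · Σ Res(f, z_k)  over the poles with Im z_k > 0.

Zeros of the denominator: z^2 + 70 = 0 gives z = ±sqrt(70)*I; z^2 + 42 = 0 gives z = ±sqrt(42)*I.
Upper half-plane: z = sqrt(42)*I, z = sqrt(70)*I (simple).

Each pole is a simple zero of Q(z) = z^4 + 112*z^2 + 2940, so Res(f, z₀) = P(z₀)/Q'(z₀) with P(z) = 4*z^2, Q'(z) = 4*z^3 + 224*z:
  Res(f, sqrt(42)*I) = (-168)/(56*sqrt(42)*I) = sqrt(42)*I/14
  Res(f, sqrt(70)*I) = (-280)/(-56*sqrt(70)*I) = -sqrt(70)*I/14

Sum of residues: I*(-sqrt(70) + sqrt(42))/14
∫_{-∞}^{∞} f(x) dx = 2πi · (I*(-sqrt(70) + sqrt(42))/14) = pi*(-sqrt(42) + sqrt(70))/7

Final answer: pi*(-sqrt(42) + sqrt(70))/7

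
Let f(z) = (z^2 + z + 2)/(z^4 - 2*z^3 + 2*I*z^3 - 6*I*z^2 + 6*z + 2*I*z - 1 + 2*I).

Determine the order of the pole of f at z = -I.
Factor the denominator:
  z^4 - 2*z^3 + 2*I*z^3 - 6*I*z^2 + 6*z + 2*I*z - 1 + 2*I = (z + I)^3*(z - 2 - I)

The numerator P(z) = z^2 + z + 2 has P(-I) = 1 - I ≠ 0, so no factor of (z + I) cancels.
Near z = -I we can therefore write f(z) = g(z)/(z + I)^3 with g analytic at -I and g(-I) ≠ 0 (g is the numerator divided by the remaining denominator factors).

Hence z = -I is a pole of order 3.

Final answer: 3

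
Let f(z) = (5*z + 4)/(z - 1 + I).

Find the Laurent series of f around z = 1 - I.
(9 - 5*I)/(z - 1 + I) + 5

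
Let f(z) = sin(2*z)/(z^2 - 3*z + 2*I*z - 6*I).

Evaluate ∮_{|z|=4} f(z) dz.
By the residue theorem, ∮_C f(z) dz = 2πi · (sum of the residues of f at the poles inside |z| = 4).

The denominator factors as (z - 3)*(z + 2*I), so the singularities of f are simple poles at z = 3, z = -2*I.
  |3|² = 9 < 16 = 4², so this pole is inside the contour.
  |-2*I|² = 4 < 16 = 4², so this pole is inside the contour.

With P(z) = sin(2*z) and Q(z) = z^2 - 3*z + 2*I*z - 6*I, each pole is simple, so Res(f, z₀) = P(z₀)/Q'(z₀) with Q'(z) = 2*z - 3 + 2*I.
  Res(f, 3) = P(3)/Q'(3) = (sin(6))/(3 + 2*I) = (3/13 - 2*I/13)*sin(6)
  Res(f, -2*I) = P(-2*I)/Q'(-2*I) = (-I*sinh(4))/(-3 - 2*I) = (2/13 + 3*I/13)*sinh(4)

Sum of residues inside C: (3/13 - 2*I/13)*sin(6) + (2/13 + 3*I/13)*sinh(4)
∮_C f(z) dz = 2πi · ((3/13 - 2*I/13)*sin(6) + (2/13 + 3*I/13)*sinh(4)) = pi*(4/13 + 6*I/13)*sin(6) + pi*(-6/13 + 4*I/13)*sinh(4)

Final answer: pi*(4/13 + 6*I/13)*sin(6) + pi*(-6/13 + 4*I/13)*sinh(4)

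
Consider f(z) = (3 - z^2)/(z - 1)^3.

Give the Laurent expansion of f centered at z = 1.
Put w = z - (1), i.e. z = w + 1. The denominator is w^3, so it suffices to rewrite the numerator in powers of w.

P(z) = 3 - z^2
P(w + 1) = 2 - 2*w - w^2

Dividing each term by w^3:
  f = 2/w^3 - 2/w^2 - 1/w

Substituting back w = z - 1:
  f(z) = 2/(z - 1)^3 - 2/(z - 1)^2 - 1/(z - 1)

The series is finite because the numerator is a polynomial; the negative powers form the principal part, and the coefficient of 1/(z - 1) gives Res(f, 1) = -1.

Final answer: 2/(z - 1)^3 - 2/(z - 1)^2 - 1/(z - 1)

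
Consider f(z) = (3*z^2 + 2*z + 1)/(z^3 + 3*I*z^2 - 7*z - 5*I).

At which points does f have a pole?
The singularities of f are the zeros of the denominator. Factoring,
  z^3 + 3*I*z^2 - 7*z - 5*I = (z + I)*(z + 2 + I)*(z - 2 + I)
so the candidates are z = -I, z = -2 - I, z = 2 - I.

Check the numerator P(z) = 3*z^2 + 2*z + 1 at each one:
  P(-I) = -2 - 2*I ≠ 0, so z = -I is a (simple) pole.
  P(-2 - I) = 6 + 10*I ≠ 0, so z = -2 - I is a (simple) pole.
  P(2 - I) = 14 - 14*I ≠ 0, so z = 2 - I is a (simple) pole.

Poles of f: {-2 - I, -I, 2 - I}

Final answer: {-2 - I, -I, 2 - I}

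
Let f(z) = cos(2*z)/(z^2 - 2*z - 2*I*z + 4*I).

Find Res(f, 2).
Write f(z) = P(z)/Q(z) with P(z) = cos(2*z) and Q(z) = z^2 - 2*z - 2*I*z + 4*I.
The denominator factors as Q(z) = (z - 2*I)*(z - 2), so z = 2 is a simple zero of Q and P is analytic there; z = 2 is therefore a simple pole and
  Res(f, z₀) = P(z₀)/Q'(z₀).

Q'(z) = 2*z - 2 - 2*I, so Q'(2) = 2 - 2*I.
P(2) = cos(4).

Res(f, 2) = (cos(4))/(2 - 2*I) = (1/4 + I/4)*cos(4)

Final answer: (1/4 + I/4)*cos(4)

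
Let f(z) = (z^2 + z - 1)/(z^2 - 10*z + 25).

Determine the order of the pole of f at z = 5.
2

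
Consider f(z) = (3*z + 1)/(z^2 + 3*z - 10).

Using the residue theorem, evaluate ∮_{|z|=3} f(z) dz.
By the residue theorem, ∮_C f(z) dz = 2πi · (sum of the residues of f at the poles inside |z| = 3).

The denominator factors as (z + 5)*(z - 2), so the singularities of f are simple poles at z = -5, z = 2.
  |-5|² = 25 > 9 = 3², so this pole is outside the contour.
  |2|² = 4 < 9 = 3², so this pole is inside the contour.

With P(z) = 3*z + 1 and Q(z) = z^2 + 3*z - 10, each pole is simple, so Res(f, z₀) = P(z₀)/Q'(z₀) with Q'(z) = 2*z + 3.
  Res(f, 2) = P(2)/Q'(2) = (7)/(7) = 1

∮_C f(z) dz = 2πi · (1) = 2*I*pi

Final answer: 2*I*pi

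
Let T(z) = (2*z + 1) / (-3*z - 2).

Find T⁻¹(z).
(-2*z - 1)/(3*z + 2)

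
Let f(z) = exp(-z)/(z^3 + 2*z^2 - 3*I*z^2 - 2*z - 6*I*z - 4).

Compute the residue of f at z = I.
Write f(z) = P(z)/Q(z) with P(z) = exp(-z) and Q(z) = z^3 + 2*z^2 - 3*I*z^2 - 2*z - 6*I*z - 4.
The denominator factors as Q(z) = (z - 2*I)*(z - I)*(z + 2), so z = I is a simple zero of Q and P is analytic there; z = I is therefore a simple pole and
  Res(f, z₀) = P(z₀)/Q'(z₀).

Q'(z) = 3*z^2 + 4*z - 6*I*z - 2 - 6*I, so Q'(I) = 1 - 2*I.
P(I) = exp(-I).

Res(f, I) = (exp(-I))/(1 - 2*I) = (1/5 + 2*I/5)*exp(-I)

Final answer: (1/5 + 2*I/5)*exp(-I)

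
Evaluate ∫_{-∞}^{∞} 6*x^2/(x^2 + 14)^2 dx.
Let f(z) = 6*z^2/(z^2 + 14)^2. The denominator has no real zeros and deg Q - deg P = 2 ≥ 2, so the integral of f over the upper semicircle |z| = R tends to 0 as R → ∞. Closing the contour in the upper half-plane,
  ∫_{-∞}^{∞} f(x) dx = 2πi · Σ Res(f, z_k)  over the poles with Im z_k > 0.

Zeros of the denominator: z^2 + 14 = 0 gives z = ±sqrt(14)*I.
Upper half-plane: z = sqrt(14)*I (a pole of order 2).

Write f(z) = g(z)/(z - sqrt(14)*I)^2 with g(z) = 6*z^2/(z + sqrt(14)*I)^2. For a double pole, Res(f, z₀) = g'(z₀):
  g'(z) = 12*sqrt(14)*I*z/(z + sqrt(14)*I)^3
  Res(f, sqrt(14)*I) = g'(sqrt(14)*I) = -3*sqrt(14)*I/28

∫_{-∞}^{∞} f(x) dx = 2πi · (-3*sqrt(14)*I/28) = 3*sqrt(14)*pi/14

Final answer: 3*sqrt(14)*pi/14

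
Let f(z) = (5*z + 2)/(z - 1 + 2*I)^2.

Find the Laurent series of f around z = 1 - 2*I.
Put w = z - (1 - 2*I), i.e. z = w + 1 - 2*I. The denominator is w^2, so it suffices to rewrite the numerator in powers of w.

P(z) = 5*z + 2
P(w + 1 - 2*I) = 7 - 10*I + 5*w

Dividing each term by w^2:
  f = (7 - 10*I)/w^2 + 5/w

Substituting back w = z - 1 + 2*I:
  f(z) = (7 - 10*I)/(z - 1 + 2*I)^2 + 5/(z - 1 + 2*I)

The series is finite because the numerator is a polynomial; the negative powers form the principal part, and the coefficient of 1/(z - 1 + 2*I) gives Res(f, 1 - 2*I) = 5.

Final answer: (7 - 10*I)/(z - 1 + 2*I)^2 + 5/(z - 1 + 2*I)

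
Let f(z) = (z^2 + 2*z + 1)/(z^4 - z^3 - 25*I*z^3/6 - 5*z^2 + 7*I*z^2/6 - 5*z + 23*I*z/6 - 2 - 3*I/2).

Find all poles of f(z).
The singularities of f are the zeros of the denominator. Factoring,
  z^4 - z^3 - 25*I*z^3/6 - 5*z^2 + 7*I*z^2/6 - 5*z + 23*I*z/6 - 2 - 3*I/2 = (z - 2 - 3*I/2)*(z + I/3)*(z - 3*I)*(z + 1)
so the candidates are z = 2 + 3*I/2, z = -I/3, z = 3*I, z = -1.

Check the numerator P(z) = z^2 + 2*z + 1 at each one:
  P(2 + 3*I/2) = 27/4 + 9*I ≠ 0, so z = 2 + 3*I/2 is a (simple) pole.
  P(-I/3) = 8/9 - 2*I/3 ≠ 0, so z = -I/3 is a (simple) pole.
  P(3*I) = -8 + 6*I ≠ 0, so z = 3*I is a (simple) pole.
  P(-1) = 0, so the factor (z + 1) cancels and z = -1 is only a removable singularity, not a pole.

Poles of f: {-I/3, 3*I, 2 + 3*I/2}

Final answer: {-I/3, 3*I, 2 + 3*I/2}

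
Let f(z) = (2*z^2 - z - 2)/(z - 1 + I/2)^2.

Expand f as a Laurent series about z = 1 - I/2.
Put w = z - (1 - I/2), i.e. z = w + 1 - I/2. The denominator is w^2, so it suffices to rewrite the numerator in powers of w.

P(z) = 2*z^2 - z - 2
P(w + 1 - I/2) = -3/2 - 3*I/2 + (3 - 2*I)*w + 2*w^2

Dividing each term by w^2:
  f = (-3/2 - 3*I/2)/w^2 + (3 - 2*I)/w + 2

Substituting back w = z - 1 + I/2:
  f(z) = (-3/2 - 3*I/2)/(z - 1 + I/2)^2 + (3 - 2*I)/(z - 1 + I/2) + 2

The series is finite because the numerator is a polynomial; the negative powers form the principal part, and the coefficient of 1/(z - 1 + I/2) gives Res(f, 1 - I/2) = 3 - 2*I.

Final answer: (-3/2 - 3*I/2)/(z - 1 + I/2)^2 + (3 - 2*I)/(z - 1 + I/2) + 2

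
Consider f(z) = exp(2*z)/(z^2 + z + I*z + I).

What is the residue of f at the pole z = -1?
Write f(z) = P(z)/Q(z) with P(z) = exp(2*z) and Q(z) = z^2 + z + I*z + I.
The denominator factors as Q(z) = (z + 1)*(z + I), so z = -1 is a simple zero of Q and P is analytic there; z = -1 is therefore a simple pole and
  Res(f, z₀) = P(z₀)/Q'(z₀).

Q'(z) = 2*z + 1 + I, so Q'(-1) = -1 + I.
P(-1) = exp(-2).

Res(f, -1) = (exp(-2))/(-1 + I) = (-1/2 - I/2)*exp(-2)

Final answer: (-1/2 - I/2)*exp(-2)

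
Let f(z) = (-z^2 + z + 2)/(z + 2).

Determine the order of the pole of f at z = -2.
1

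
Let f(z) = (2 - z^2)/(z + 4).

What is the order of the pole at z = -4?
1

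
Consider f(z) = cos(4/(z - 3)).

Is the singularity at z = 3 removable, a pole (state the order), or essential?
essential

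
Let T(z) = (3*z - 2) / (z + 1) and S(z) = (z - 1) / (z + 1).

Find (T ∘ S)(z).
(T ∘ S)(z) = T(S(z)) = ((3)*S(z) + (-2))/((1)*S(z) + (1)). Multiply numerator and denominator by z + 1:
  numerator:   (3)*(z - 1) + (-2)*(z + 1) = z - 5
  denominator: (1)*(z - 1) + (1)*(z + 1) = 2*z
(T ∘ S)(z) = (z - 5)/(2*z)

Final answer: (z - 5)/(2*z)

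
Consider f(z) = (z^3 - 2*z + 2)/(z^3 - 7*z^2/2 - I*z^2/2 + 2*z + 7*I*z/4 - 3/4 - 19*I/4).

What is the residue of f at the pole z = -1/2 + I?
Write f(z) = P(z)/Q(z) with P(z) = z^3 - 2*z + 2 and Q(z) = z^3 - 7*z^2/2 - I*z^2/2 + 2*z + 7*I*z/4 - 3/4 - 19*I/4.
The denominator factors as Q(z) = (z - 3 - I/2)*(z + 1/2 - I)*(z - 1 + I), so z = -1/2 + I is a simple zero of Q and P is analytic there; z = -1/2 + I is therefore a simple pole and
  Res(f, z₀) = P(z₀)/Q'(z₀).

Q'(z) = 3*z^2 - 7*z - I*z + 2 + 7*I/4, so Q'(-1/2 + I) = 17/4 - 31*I/4.
P(-1/2 + I) = 35/8 - 9*I/4.

Res(f, -1/2 + I) = (35/8 - 9*I/4)/(17/4 - 31*I/4) = 1153/2500 + 779*I/2500

Final answer: 1153/2500 + 779*I/2500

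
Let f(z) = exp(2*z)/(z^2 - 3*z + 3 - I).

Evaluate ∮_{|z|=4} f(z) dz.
By the residue theorem, ∮_C f(z) dz = 2πi · (sum of the residues of f at the poles inside |z| = 4).

The denominator factors as (z - 2 - I)*(z - 1 + I), so the singularities of f are simple poles at z = 2 + I, z = 1 - I.
  |2 + I|² = 5 < 16 = 4², so this pole is inside the contour.
  |1 - I|² = 2 < 16 = 4², so this pole is inside the contour.

With P(z) = exp(2*z) and Q(z) = z^2 - 3*z + 3 - I, each pole is simple, so Res(f, z₀) = P(z₀)/Q'(z₀) with Q'(z) = 2*z - 3.
  Res(f, 2 + I) = P(2 + I)/Q'(2 + I) = (exp(4 + 2*I))/(1 + 2*I) = (1/5 - 2*I/5)*exp(4 + 2*I)
  Res(f, 1 - I) = P(1 - I)/Q'(1 - I) = (exp(2 - 2*I))/(-1 - 2*I) = (-1/5 + 2*I/5)*exp(2 - 2*I)

Sum of residues inside C: (-1/5 + 2*I/5)*exp(2 - 2*I) + (1/5 - 2*I/5)*exp(4 + 2*I)
∮_C f(z) dz = 2πi · ((-1/5 + 2*I/5)*exp(2 - 2*I) + (1/5 - 2*I/5)*exp(4 + 2*I)) = pi*(-4/5 - 2*I/5)*exp(2 - 2*I) + pi*(4/5 + 2*I/5)*exp(4 + 2*I)

Final answer: pi*(-4/5 - 2*I/5)*exp(2 - 2*I) + pi*(4/5 + 2*I/5)*exp(4 + 2*I)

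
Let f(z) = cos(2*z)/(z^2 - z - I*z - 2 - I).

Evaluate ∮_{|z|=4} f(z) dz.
By the residue theorem, ∮_C f(z) dz = 2πi · (sum of the residues of f at the poles inside |z| = 4).

The denominator factors as (z - 2 - I)*(z + 1), so the singularities of f are simple poles at z = 2 + I, z = -1.
  |2 + I|² = 5 < 16 = 4², so this pole is inside the contour.
  |-1|² = 1 < 16 = 4², so this pole is inside the contour.

With P(z) = cos(2*z) and Q(z) = z^2 - z - I*z - 2 - I, each pole is simple, so Res(f, z₀) = P(z₀)/Q'(z₀) with Q'(z) = 2*z - 1 - I.
  Res(f, 2 + I) = P(2 + I)/Q'(2 + I) = (cos(4 + 2*I))/(3 + I) = (3/10 - I/10)*cos(4 + 2*I)
  Res(f, -1) = P(-1)/Q'(-1) = (cos(2))/(-3 - I) = (-3/10 + I/10)*cos(2)

Sum of residues inside C: (-3/10 + I/10)*cos(2) + (3/10 - I/10)*cos(4 + 2*I)
∮_C f(z) dz = 2πi · ((-3/10 + I/10)*cos(2) + (3/10 - I/10)*cos(4 + 2*I)) = pi*(1/5 + 3*I/5)*cos(4 + 2*I) + pi*(-1/5 - 3*I/5)*cos(2)

Final answer: pi*(1/5 + 3*I/5)*cos(4 + 2*I) + pi*(-1/5 - 3*I/5)*cos(2)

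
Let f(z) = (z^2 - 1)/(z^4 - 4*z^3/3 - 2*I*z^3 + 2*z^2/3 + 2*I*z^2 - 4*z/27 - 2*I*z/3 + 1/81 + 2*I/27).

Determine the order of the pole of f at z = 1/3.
Factor the denominator:
  z^4 - 4*z^3/3 - 2*I*z^3 + 2*z^2/3 + 2*I*z^2 - 4*z/27 - 2*I*z/3 + 1/81 + 2*I/27 = (z - 1/3)^3*(z - 1/3 - 2*I)

The numerator P(z) = z^2 - 1 has P(1/3) = -8/9 ≠ 0, so no factor of (z - 1/3) cancels.
Near z = 1/3 we can therefore write f(z) = g(z)/(z - 1/3)^3 with g analytic at 1/3 and g(1/3) ≠ 0 (g is the numerator divided by the remaining denominator factors).

Hence z = 1/3 is a pole of order 3.

Final answer: 3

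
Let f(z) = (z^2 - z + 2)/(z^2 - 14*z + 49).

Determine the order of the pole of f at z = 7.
Factor the denominator:
  z^2 - 14*z + 49 = (z - 7)^2

The numerator P(z) = z^2 - z + 2 has P(7) = 44 ≠ 0, so no factor of (z - 7) cancels.
Near z = 7 we can therefore write f(z) = g(z)/(z - 7)^2 with g analytic at 7 and g(7) ≠ 0 (g is just the numerator).

Hence z = 7 is a pole of order 2.

Final answer: 2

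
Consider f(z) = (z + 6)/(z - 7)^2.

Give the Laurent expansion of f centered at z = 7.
13/(z - 7)^2 + 1/(z - 7)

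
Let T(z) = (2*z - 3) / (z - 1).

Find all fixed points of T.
{3/2 - sqrt(3)*I/2, 3/2 + sqrt(3)*I/2}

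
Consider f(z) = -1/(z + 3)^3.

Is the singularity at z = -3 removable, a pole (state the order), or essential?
Write f(z) = g(z)/(z + 3)^3 with g(z) = -1.
g is entire and g(-3) = -1 ≠ 0, so no factor of (z + 3) cancels: the Laurent expansion of f about z = -3 starts at the power -3, i.e. lim_{z→z₀} (z - z₀)^3 f(z) = -1 is finite and nonzero.
So z = -3 is a pole of order 3.

Final answer: pole of order 3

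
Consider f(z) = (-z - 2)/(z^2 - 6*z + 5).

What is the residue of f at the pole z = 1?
Write f(z) = P(z)/Q(z) with P(z) = -z - 2 and Q(z) = z^2 - 6*z + 5.
The denominator factors as Q(z) = (z - 1)*(z - 5), so z = 1 is a simple zero of Q and P is analytic there; z = 1 is therefore a simple pole and
  Res(f, z₀) = P(z₀)/Q'(z₀).

Q'(z) = 2*z - 6, so Q'(1) = -4.
P(1) = -3.

Res(f, 1) = (-3)/(-4) = 3/4

Final answer: 3/4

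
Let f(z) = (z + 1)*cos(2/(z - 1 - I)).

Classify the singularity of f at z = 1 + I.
Let u = z - 1 - I. Then
  cos(2/u) = Σ_{k≥0} (-1)^k (2)^(2k)/((2k)!·u^(2k)) = 1 - 2/u^2 + 2/(3*u^4) + ...
which has infinitely many negative powers of u, so cos(2/(z - 1 - I)) has an essential singularity at z = 1 + I.
The extra factor z + 1 is a nonzero polynomial; if the product had at most a pole at z = 1 + I, dividing by that polynomial would leave cos(2/(z - 1 - I)) with at most a pole too — contradiction. (Equivalently, the product's Laurent series still has infinitely many negative powers.)
So the singularity is essential.

Final answer: essential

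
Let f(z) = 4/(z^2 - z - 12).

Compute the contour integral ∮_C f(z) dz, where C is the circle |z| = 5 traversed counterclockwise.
0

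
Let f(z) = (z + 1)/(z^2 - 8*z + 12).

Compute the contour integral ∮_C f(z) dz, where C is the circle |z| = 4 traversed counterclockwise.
-3*I*pi/2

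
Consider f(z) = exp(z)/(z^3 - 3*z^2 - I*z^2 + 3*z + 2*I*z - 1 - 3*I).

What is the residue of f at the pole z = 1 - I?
Write f(z) = P(z)/Q(z) with P(z) = exp(z) and Q(z) = z^3 - 3*z^2 - I*z^2 + 3*z + 2*I*z - 1 - 3*I.
The denominator factors as Q(z) = (z - I)*(z - 1 + I)*(z - 2 - I), so z = 1 - I is a simple zero of Q and P is analytic there; z = 1 - I is therefore a simple pole and
  Res(f, z₀) = P(z₀)/Q'(z₀).

Q'(z) = 3*z^2 - 6*z - 2*I*z + 3 + 2*I, so Q'(1 - I) = -5.
P(1 - I) = exp(1 - I).

Res(f, 1 - I) = (exp(1 - I))/(-5) = -exp(1 - I)/5

Final answer: -exp(1 - I)/5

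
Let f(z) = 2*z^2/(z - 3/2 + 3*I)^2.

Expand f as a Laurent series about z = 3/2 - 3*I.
Put w = z - (3/2 - 3*I), i.e. z = w + 3/2 - 3*I. The denominator is w^2, so it suffices to rewrite the numerator in powers of w.

P(z) = 2*z^2
P(w + 3/2 - 3*I) = -27/2 - 18*I + (6 - 12*I)*w + 2*w^2

Dividing each term by w^2:
  f = (-27/2 - 18*I)/w^2 + (6 - 12*I)/w + 2

Substituting back w = z - 3/2 + 3*I:
  f(z) = (-27/2 - 18*I)/(z - 3/2 + 3*I)^2 + (6 - 12*I)/(z - 3/2 + 3*I) + 2

The series is finite because the numerator is a polynomial; the negative powers form the principal part, and the coefficient of 1/(z - 3/2 + 3*I) gives Res(f, 3/2 - 3*I) = 6 - 12*I.

Final answer: (-27/2 - 18*I)/(z - 3/2 + 3*I)^2 + (6 - 12*I)/(z - 3/2 + 3*I) + 2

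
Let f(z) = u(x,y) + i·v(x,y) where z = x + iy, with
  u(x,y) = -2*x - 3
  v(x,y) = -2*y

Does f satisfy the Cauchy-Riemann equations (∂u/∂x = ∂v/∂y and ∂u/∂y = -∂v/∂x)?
∂u/∂x = -2
∂v/∂y = -2
∂u/∂y = 0
∂v/∂x = 0
∂u/∂x = ∂v/∂y and ∂u/∂y = -∂v/∂x hold identically; f is analytic.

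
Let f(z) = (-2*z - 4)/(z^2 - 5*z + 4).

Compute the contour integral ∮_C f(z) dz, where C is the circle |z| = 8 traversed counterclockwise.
By the residue theorem, ∮_C f(z) dz = 2πi · (sum of the residues of f at the poles inside |z| = 8).

The denominator factors as (z - 1)*(z - 4), so the singularities of f are simple poles at z = 1, z = 4.
  |1|² = 1 < 64 = 8², so this pole is inside the contour.
  |4|² = 16 < 64 = 8², so this pole is inside the contour.

With P(z) = -2*z - 4 and Q(z) = z^2 - 5*z + 4, each pole is simple, so Res(f, z₀) = P(z₀)/Q'(z₀) with Q'(z) = 2*z - 5.
  Res(f, 1) = P(1)/Q'(1) = (-6)/(-3) = 2
  Res(f, 4) = P(4)/Q'(4) = (-12)/(3) = -4

Sum of residues inside C: -2
∮_C f(z) dz = 2πi · (-2) = -4*I*pi

Final answer: -4*I*pi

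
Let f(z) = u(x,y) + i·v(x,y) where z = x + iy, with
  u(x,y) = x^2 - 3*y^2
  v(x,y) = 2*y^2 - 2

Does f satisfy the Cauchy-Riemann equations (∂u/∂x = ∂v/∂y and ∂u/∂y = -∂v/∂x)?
∂u/∂x = 2*x
∂v/∂y = 4*y
∂u/∂y = -6*y
∂v/∂x = 0
∂u/∂x ≠ ∂v/∂y and ∂u/∂y ≠ -∂v/∂x; the Cauchy-Riemann equations are not satisfied, so f is not analytic.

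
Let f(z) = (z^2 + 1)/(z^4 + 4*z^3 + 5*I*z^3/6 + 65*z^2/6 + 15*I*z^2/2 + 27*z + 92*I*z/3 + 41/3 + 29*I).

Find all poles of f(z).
The singularities of f are the zeros of the denominator. Factoring,
  z^4 + 4*z^3 + 5*I*z^3/6 + 65*z^2/6 + 15*I*z^2/2 + 27*z + 92*I*z/3 + 41/3 + 29*I = (z + 3 + I/2)*(z + 1 + I/3)*(z + 1 - 3*I)*(z - 1 + 3*I)
so the candidates are z = -3 - I/2, z = -1 - I/3, z = -1 + 3*I, z = 1 - 3*I.

Check the numerator P(z) = z^2 + 1 at each one:
  P(-3 - I/2) = 39/4 + 3*I ≠ 0, so z = -3 - I/2 is a (simple) pole.
  P(-1 - I/3) = 17/9 + 2*I/3 ≠ 0, so z = -1 - I/3 is a (simple) pole.
  P(-1 + 3*I) = -7 - 6*I ≠ 0, so z = -1 + 3*I is a (simple) pole.
  P(1 - 3*I) = -7 - 6*I ≠ 0, so z = 1 - 3*I is a (simple) pole.

Poles of f: {-3 - I/2, -1 - I/3, -1 + 3*I, 1 - 3*I}

Final answer: {-3 - I/2, -1 - I/3, -1 + 3*I, 1 - 3*I}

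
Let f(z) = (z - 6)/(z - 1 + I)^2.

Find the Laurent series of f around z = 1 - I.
Put w = z - (1 - I), i.e. z = w + 1 - I. The denominator is w^2, so it suffices to rewrite the numerator in powers of w.

P(z) = z - 6
P(w + 1 - I) = -5 - I + w

Dividing each term by w^2:
  f = (-5 - I)/w^2 + 1/w

Substituting back w = z - 1 + I:
  f(z) = (-5 - I)/(z - 1 + I)^2 + 1/(z - 1 + I)

The series is finite because the numerator is a polynomial; the negative powers form the principal part, and the coefficient of 1/(z - 1 + I) gives Res(f, 1 - I) = 1.

Final answer: (-5 - I)/(z - 1 + I)^2 + 1/(z - 1 + I)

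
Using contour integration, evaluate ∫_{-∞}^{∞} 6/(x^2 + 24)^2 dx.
Let f(z) = 6/(z^2 + 24)^2. The denominator has no real zeros and deg Q - deg P = 4 ≥ 2, so the integral of f over the upper semicircle |z| = R tends to 0 as R → ∞. Closing the contour in the upper half-plane,
  ∫_{-∞}^{∞} f(x) dx = 2πi · Σ Res(f, z_k)  over the poles with Im z_k > 0.

Zeros of the denominator: z^2 + 24 = 0 gives z = ±2*sqrt(6)*I.
Upper half-plane: z = 2*sqrt(6)*I (a pole of order 2).

Write f(z) = g(z)/(z - 2*sqrt(6)*I)^2 with g(z) = 6/(z + 2*sqrt(6)*I)^2. For a double pole, Res(f, z₀) = g'(z₀):
  g'(z) = -12/(z + 2*sqrt(6)*I)^3
  Res(f, 2*sqrt(6)*I) = g'(2*sqrt(6)*I) = -sqrt(6)*I/192

∫_{-∞}^{∞} f(x) dx = 2πi · (-sqrt(6)*I/192) = sqrt(6)*pi/96

Final answer: sqrt(6)*pi/96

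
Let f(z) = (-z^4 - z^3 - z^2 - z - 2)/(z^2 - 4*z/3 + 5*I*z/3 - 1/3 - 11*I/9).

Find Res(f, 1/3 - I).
Write f(z) = P(z)/Q(z) with P(z) = -z^4 - z^3 - z^2 - z - 2 and Q(z) = z^2 - 4*z/3 + 5*I*z/3 - 1/3 - 11*I/9.
The denominator factors as Q(z) = (z - 1/3 + I)*(z - 1 + 2*I/3), so z = 1/3 - I is a simple zero of Q and P is analytic there; z = 1/3 - I is therefore a simple pole and
  Res(f, z₀) = P(z₀)/Q'(z₀).

Q'(z) = 2*z - 4/3 + 5*I/3, so Q'(1/3 - I) = -2/3 - I/3.
P(1/3 - I) = -67/81 - 5*I/27.

Res(f, 1/3 - I) = (-67/81 - 5*I/27)/(-2/3 - I/3) = 149/135 - 37*I/135

Final answer: 149/135 - 37*I/135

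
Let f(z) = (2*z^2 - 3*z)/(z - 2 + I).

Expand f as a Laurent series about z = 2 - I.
-5*I/(z - 2 + I) + 5 - 4*I + 2*(z - 2 + I)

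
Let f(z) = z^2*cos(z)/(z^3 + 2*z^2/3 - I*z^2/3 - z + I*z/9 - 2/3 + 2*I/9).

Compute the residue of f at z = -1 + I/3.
Write f(z) = P(z)/Q(z) with P(z) = z^2*cos(z) and Q(z) = z^3 + 2*z^2/3 - I*z^2/3 - z + I*z/9 - 2/3 + 2*I/9.
The denominator factors as Q(z) = (z + 1 - I/3)*(z + 2/3)*(z - 1), so z = -1 + I/3 is a simple zero of Q and P is analytic there; z = -1 + I/3 is therefore a simple pole and
  Res(f, z₀) = P(z₀)/Q'(z₀).

Q'(z) = 3*z^2 + 4*z/3 - 2*I*z/3 - 1 + I/9, so Q'(-1 + I/3) = 5/9 - 7*I/9.
P(-1 + I/3) = (8/9 - 2*I/3)*cos(1 - I/3).

Res(f, -1 + I/3) = ((8/9 - 2*I/3)*cos(1 - I/3))/(5/9 - 7*I/9) = (41/37 + 13*I/37)*cos(1 - I/3)

Final answer: (41/37 + 13*I/37)*cos(1 - I/3)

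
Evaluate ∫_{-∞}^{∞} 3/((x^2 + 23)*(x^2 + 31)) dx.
Let f(z) = 3/((z^2 + 23)*(z^2 + 31)). The denominator has no real zeros and deg Q - deg P = 4 ≥ 2, so the integral of f over the upper semicircle |z| = R tends to 0 as R → ∞. Closing the contour in the upper half-plane,
  ∫_{-∞}^{∞} f(x) dx = 2πi · Σ Res(f, z_k)  over the poles with Im z_k > 0.

Zeros of the denominator: z^2 + 23 = 0 gives z = ±sqrt(23)*I; z^2 + 31 = 0 gives z = ±sqrt(31)*I.
Upper half-plane: z = sqrt(23)*I, z = sqrt(31)*I (simple).

Each pole is a simple zero of Q(z) = z^4 + 54*z^2 + 713, so Res(f, z₀) = P(z₀)/Q'(z₀) with P(z) = 3, Q'(z) = 4*z^3 + 108*z:
  Res(f, sqrt(23)*I) = (3)/(16*sqrt(23)*I) = -3*sqrt(23)*I/368
  Res(f, sqrt(31)*I) = (3)/(-16*sqrt(31)*I) = 3*sqrt(31)*I/496

Sum of residues: 3*I*(-31*sqrt(23) + 23*sqrt(31))/11408
∫_{-∞}^{∞} f(x) dx = 2πi · (3*I*(-31*sqrt(23) + 23*sqrt(31))/11408) = 3*pi*(-23*sqrt(31) + 31*sqrt(23))/5704

Final answer: 3*pi*(-23*sqrt(31) + 31*sqrt(23))/5704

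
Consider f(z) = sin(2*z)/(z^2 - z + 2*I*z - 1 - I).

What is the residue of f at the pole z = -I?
I*sinh(2)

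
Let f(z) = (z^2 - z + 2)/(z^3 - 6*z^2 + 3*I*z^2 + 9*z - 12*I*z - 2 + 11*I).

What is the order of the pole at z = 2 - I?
3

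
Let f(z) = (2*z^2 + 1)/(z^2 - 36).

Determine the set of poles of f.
The singularities of f are the zeros of the denominator. Factoring,
  z^2 - 36 = (z - 6)*(z + 6)
so the candidates are z = 6, z = -6.

Check the numerator P(z) = 2*z^2 + 1 at each one:
  P(6) = 73 ≠ 0, so z = 6 is a (simple) pole.
  P(-6) = 73 ≠ 0, so z = -6 is a (simple) pole.

Poles of f: {-6, 6}

Final answer: {-6, 6}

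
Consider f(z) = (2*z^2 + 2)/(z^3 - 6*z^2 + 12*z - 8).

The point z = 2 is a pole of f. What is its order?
Factor the denominator:
  z^3 - 6*z^2 + 12*z - 8 = (z - 2)^3

The numerator P(z) = 2*z^2 + 2 has P(2) = 10 ≠ 0, so no factor of (z - 2) cancels.
Near z = 2 we can therefore write f(z) = g(z)/(z - 2)^3 with g analytic at 2 and g(2) ≠ 0 (g is just the numerator).

Hence z = 2 is a pole of order 3.

Final answer: 3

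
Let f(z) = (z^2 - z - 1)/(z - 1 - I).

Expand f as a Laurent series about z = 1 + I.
Put w = z - (1 + I), i.e. z = w + 1 + I. The denominator is w, so it suffices to rewrite the numerator in powers of w.

P(z) = z^2 - z - 1
P(w + 1 + I) = -2 + I + (1 + 2*I)*w + w^2

Dividing each term by w:
  f = (-2 + I)/w + 1 + 2*I + w

Substituting back w = z - 1 - I:
  f(z) = (-2 + I)/(z - 1 - I) + 1 + 2*I + (z - 1 - I)

The series is finite because the numerator is a polynomial; the negative powers form the principal part, and the coefficient of 1/(z - 1 - I) gives Res(f, 1 + I) = -2 + I.

Final answer: (-2 + I)/(z - 1 - I) + 1 + 2*I + (z - 1 - I)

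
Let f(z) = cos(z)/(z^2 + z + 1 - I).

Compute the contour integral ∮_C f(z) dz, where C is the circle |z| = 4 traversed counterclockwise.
By the residue theorem, ∮_C f(z) dz = 2πi · (sum of the residues of f at the poles inside |z| = 4).

The denominator factors as (z + 1 + I)*(z - I), so the singularities of f are simple poles at z = -1 - I, z = I.
  |-1 - I|² = 2 < 16 = 4², so this pole is inside the contour.
  |I|² = 1 < 16 = 4², so this pole is inside the contour.

With P(z) = cos(z) and Q(z) = z^2 + z + 1 - I, each pole is simple, so Res(f, z₀) = P(z₀)/Q'(z₀) with Q'(z) = 2*z + 1.
  Res(f, -1 - I) = P(-1 - I)/Q'(-1 - I) = (cos(1 + I))/(-1 - 2*I) = (-1/5 + 2*I/5)*cos(1 + I)
  Res(f, I) = P(I)/Q'(I) = (cosh(1))/(1 + 2*I) = (1/5 - 2*I/5)*cosh(1)

Sum of residues inside C: (1/5 - 2*I/5)*cosh(1) + (-1/5 + 2*I/5)*cos(1 + I)
∮_C f(z) dz = 2πi · ((1/5 - 2*I/5)*cosh(1) + (-1/5 + 2*I/5)*cos(1 + I)) = pi*(-4/5 - 2*I/5)*cos(1 + I) + pi*(4/5 + 2*I/5)*cosh(1)

Final answer: pi*(-4/5 - 2*I/5)*cos(1 + I) + pi*(4/5 + 2*I/5)*cosh(1)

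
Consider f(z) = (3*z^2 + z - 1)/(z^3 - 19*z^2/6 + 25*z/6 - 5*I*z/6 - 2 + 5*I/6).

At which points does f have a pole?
The singularities of f are the zeros of the denominator. Factoring,
  z^3 - 19*z^2/6 + 25*z/6 - 5*I*z/6 - 2 + 5*I/6 = (z - 1)*(z - 2/3 + I)*(z - 3/2 - I)
so the candidates are z = 1, z = 2/3 - I, z = 3/2 + I.

Check the numerator P(z) = 3*z^2 + z - 1 at each one:
  P(1) = 3 ≠ 0, so z = 1 is a (simple) pole.
  P(2/3 - I) = -2 - 5*I ≠ 0, so z = 2/3 - I is a (simple) pole.
  P(3/2 + I) = 17/4 + 10*I ≠ 0, so z = 3/2 + I is a (simple) pole.

Poles of f: {2/3 - I, 1, 3/2 + I}

Final answer: {2/3 - I, 1, 3/2 + I}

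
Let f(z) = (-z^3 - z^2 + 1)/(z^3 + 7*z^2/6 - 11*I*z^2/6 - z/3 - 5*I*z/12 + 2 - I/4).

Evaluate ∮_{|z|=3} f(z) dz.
By the residue theorem, ∮_C f(z) dz = 2πi · (sum of the residues of f at the poles inside |z| = 3).

The denominator factors as (z - 1/3 + 2*I/3)*(z + 3/2 - I)*(z - 3*I/2), so the singularities of f are simple poles at z = 1/3 - 2*I/3, z = -3/2 + I, z = 3*I/2.
  |1/3 - 2*I/3|² = 5/9 < 9 = 3², so this pole is inside the contour.
  |-3/2 + I|² = 13/4 < 9 = 3², so this pole is inside the contour.
  |3*I/2|² = 9/4 < 9 = 3², so this pole is inside the contour.

With P(z) = -z^3 - z^2 + 1 and Q(z) = z^3 + 7*z^2/6 - 11*I*z^2/6 - z/3 - 5*I*z/12 + 2 - I/4, each pole is simple, so Res(f, z₀) = P(z₀)/Q'(z₀) with Q'(z) = 3*z^2 + 7*z/3 - 11*I*z/3 - 1/3 - 5*I/12.
  Res(f, 1/3 - 2*I/3) = P(1/3 - 2*I/3)/Q'(1/3 - 2*I/3) = (47/27 + 10*I/27)/(-3 - 163*I/36) = -26824/114699 + 26324*I/114699
  Res(f, -3/2 + I) = P(-3/2 + I)/Q'(-3/2 + I) = (-11/8 - 11*I/4)/(43/12 - 19*I/12) = -33/884 - 693*I/884
  Res(f, 3*I/2) = P(3*I/2)/Q'(3*I/2) = (13/4 + 27*I/8)/(-19/12 + 37*I/12) = 303/692 - 885*I/692

Sum of residues inside C: 1/6 - 11*I/6
∮_C f(z) dz = 2πi · (1/6 - 11*I/6) = pi*(11/3 + I/3)

Final answer: pi*(11/3 + I/3)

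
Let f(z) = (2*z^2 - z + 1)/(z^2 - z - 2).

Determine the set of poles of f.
The singularities of f are the zeros of the denominator. Factoring,
  z^2 - z - 2 = (z + 1)*(z - 2)
so the candidates are z = -1, z = 2.

Check the numerator P(z) = 2*z^2 - z + 1 at each one:
  P(-1) = 4 ≠ 0, so z = -1 is a (simple) pole.
  P(2) = 7 ≠ 0, so z = 2 is a (simple) pole.

Poles of f: {-1, 2}

Final answer: {-1, 2}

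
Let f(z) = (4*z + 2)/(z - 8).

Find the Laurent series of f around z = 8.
Put w = z - (8), i.e. z = w + 8. The denominator is w, so it suffices to rewrite the numerator in powers of w.

P(z) = 4*z + 2
P(w + 8) = 34 + 4*w

Dividing each term by w:
  f = 34/w + 4

Substituting back w = z - 8:
  f(z) = 34/(z - 8) + 4

The series is finite because the numerator is a polynomial; the negative powers form the principal part, and the coefficient of 1/(z - 8) gives Res(f, 8) = 34.

Final answer: 34/(z - 8) + 4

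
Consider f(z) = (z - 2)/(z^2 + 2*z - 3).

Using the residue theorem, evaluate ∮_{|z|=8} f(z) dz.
By the residue theorem, ∮_C f(z) dz = 2πi · (sum of the residues of f at the poles inside |z| = 8).

The denominator factors as (z - 1)*(z + 3), so the singularities of f are simple poles at z = 1, z = -3.
  |1|² = 1 < 64 = 8², so this pole is inside the contour.
  |-3|² = 9 < 64 = 8², so this pole is inside the contour.

With P(z) = z - 2 and Q(z) = z^2 + 2*z - 3, each pole is simple, so Res(f, z₀) = P(z₀)/Q'(z₀) with Q'(z) = 2*z + 2.
  Res(f, 1) = P(1)/Q'(1) = (-1)/(4) = -1/4
  Res(f, -3) = P(-3)/Q'(-3) = (-5)/(-4) = 5/4

Sum of residues inside C: 1
∮_C f(z) dz = 2πi · (1) = 2*I*pi

Final answer: 2*I*pi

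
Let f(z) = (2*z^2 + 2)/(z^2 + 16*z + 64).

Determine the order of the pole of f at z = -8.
Factor the denominator:
  z^2 + 16*z + 64 = (z + 8)^2

The numerator P(z) = 2*z^2 + 2 has P(-8) = 130 ≠ 0, so no factor of (z + 8) cancels.
Near z = -8 we can therefore write f(z) = g(z)/(z + 8)^2 with g analytic at -8 and g(-8) ≠ 0 (g is just the numerator).

Hence z = -8 is a pole of order 2.

Final answer: 2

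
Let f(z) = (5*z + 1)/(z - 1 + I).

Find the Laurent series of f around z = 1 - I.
Put w = z - (1 - I), i.e. z = w + 1 - I. The denominator is w, so it suffices to rewrite the numerator in powers of w.

P(z) = 5*z + 1
P(w + 1 - I) = 6 - 5*I + 5*w

Dividing each term by w:
  f = (6 - 5*I)/w + 5

Substituting back w = z - 1 + I:
  f(z) = (6 - 5*I)/(z - 1 + I) + 5

The series is finite because the numerator is a polynomial; the negative powers form the principal part, and the coefficient of 1/(z - 1 + I) gives Res(f, 1 - I) = 6 - 5*I.

Final answer: (6 - 5*I)/(z - 1 + I) + 5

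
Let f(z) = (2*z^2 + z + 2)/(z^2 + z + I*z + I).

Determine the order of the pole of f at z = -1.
Factor the denominator:
  z^2 + z + I*z + I = (z + 1)*(z + I)

The numerator P(z) = 2*z^2 + z + 2 has P(-1) = 3 ≠ 0, so no factor of (z + 1) cancels.
Near z = -1 we can therefore write f(z) = g(z)/(z + 1) with g analytic at -1 and g(-1) ≠ 0 (g is the numerator divided by the remaining denominator factors).

Hence z = -1 is a pole of order 1.

Final answer: 1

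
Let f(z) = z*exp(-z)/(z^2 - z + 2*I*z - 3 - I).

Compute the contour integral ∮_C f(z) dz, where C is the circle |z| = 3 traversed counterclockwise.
pi*(-2/3 + 2*I/3)*exp(1 + I) + pi*(2/3 + 4*I/3)*exp(-2 + I)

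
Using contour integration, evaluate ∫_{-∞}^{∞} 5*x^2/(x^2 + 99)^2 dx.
5*sqrt(11)*pi/66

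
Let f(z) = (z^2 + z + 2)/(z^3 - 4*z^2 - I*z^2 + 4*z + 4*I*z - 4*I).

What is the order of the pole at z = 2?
Factor the denominator:
  z^3 - 4*z^2 - I*z^2 + 4*z + 4*I*z - 4*I = (z - 2)^2*(z - I)

The numerator P(z) = z^2 + z + 2 has P(2) = 8 ≠ 0, so no factor of (z - 2) cancels.
Near z = 2 we can therefore write f(z) = g(z)/(z - 2)^2 with g analytic at 2 and g(2) ≠ 0 (g is the numerator divided by the remaining denominator factors).

Hence z = 2 is a pole of order 2.

Final answer: 2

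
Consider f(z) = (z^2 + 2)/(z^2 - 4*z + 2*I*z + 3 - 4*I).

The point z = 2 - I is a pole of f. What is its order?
Factor the denominator:
  z^2 - 4*z + 2*I*z + 3 - 4*I = (z - 2 + I)^2

The numerator P(z) = z^2 + 2 has P(2 - I) = 5 - 4*I ≠ 0, so no factor of (z - 2 + I) cancels.
Near z = 2 - I we can therefore write f(z) = g(z)/(z - 2 + I)^2 with g analytic at 2 - I and g(2 - I) ≠ 0 (g is just the numerator).

Hence z = 2 - I is a pole of order 2.

Final answer: 2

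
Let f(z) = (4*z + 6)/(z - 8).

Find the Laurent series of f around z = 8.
Put w = z - (8), i.e. z = w + 8. The denominator is w, so it suffices to rewrite the numerator in powers of w.

P(z) = 4*z + 6
P(w + 8) = 38 + 4*w

Dividing each term by w:
  f = 38/w + 4

Substituting back w = z - 8:
  f(z) = 38/(z - 8) + 4

The series is finite because the numerator is a polynomial; the negative powers form the principal part, and the coefficient of 1/(z - 8) gives Res(f, 8) = 38.

Final answer: 38/(z - 8) + 4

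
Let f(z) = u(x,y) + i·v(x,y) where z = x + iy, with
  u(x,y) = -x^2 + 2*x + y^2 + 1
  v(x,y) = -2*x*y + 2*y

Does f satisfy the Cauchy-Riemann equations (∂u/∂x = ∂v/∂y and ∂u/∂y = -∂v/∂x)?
∂u/∂x = 2 - 2*x
∂v/∂y = 2 - 2*x
∂u/∂y = 2*y
∂v/∂x = -2*y
∂u/∂x = ∂v/∂y and ∂u/∂y = -∂v/∂x hold identically; f is analytic.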